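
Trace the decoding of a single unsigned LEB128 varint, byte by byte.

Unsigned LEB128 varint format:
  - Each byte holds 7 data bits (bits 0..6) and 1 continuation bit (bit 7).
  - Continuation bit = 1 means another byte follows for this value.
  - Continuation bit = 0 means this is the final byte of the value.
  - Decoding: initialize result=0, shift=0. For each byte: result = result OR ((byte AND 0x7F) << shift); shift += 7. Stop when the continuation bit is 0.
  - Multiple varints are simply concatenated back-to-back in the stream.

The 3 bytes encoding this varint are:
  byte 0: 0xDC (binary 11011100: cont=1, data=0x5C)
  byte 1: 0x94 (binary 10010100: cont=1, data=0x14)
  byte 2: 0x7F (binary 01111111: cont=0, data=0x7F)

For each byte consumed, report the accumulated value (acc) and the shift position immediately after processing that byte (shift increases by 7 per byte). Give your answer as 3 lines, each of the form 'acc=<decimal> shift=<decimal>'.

byte 0=0xDC: payload=0x5C=92, contrib = 92<<0 = 92; acc -> 92, shift -> 7
byte 1=0x94: payload=0x14=20, contrib = 20<<7 = 2560; acc -> 2652, shift -> 14
byte 2=0x7F: payload=0x7F=127, contrib = 127<<14 = 2080768; acc -> 2083420, shift -> 21

Answer: acc=92 shift=7
acc=2652 shift=14
acc=2083420 shift=21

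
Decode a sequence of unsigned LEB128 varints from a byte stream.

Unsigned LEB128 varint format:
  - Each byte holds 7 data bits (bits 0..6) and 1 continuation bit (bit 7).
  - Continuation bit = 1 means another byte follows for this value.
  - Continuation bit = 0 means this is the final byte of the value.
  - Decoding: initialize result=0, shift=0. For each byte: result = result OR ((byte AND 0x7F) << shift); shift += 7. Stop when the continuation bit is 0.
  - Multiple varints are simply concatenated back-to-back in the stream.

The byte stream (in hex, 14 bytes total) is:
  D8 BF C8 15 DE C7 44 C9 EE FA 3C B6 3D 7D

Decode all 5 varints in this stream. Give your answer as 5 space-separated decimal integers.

  byte[0]=0xD8 cont=1 payload=0x58=88: acc |= 88<<0 -> acc=88 shift=7
  byte[1]=0xBF cont=1 payload=0x3F=63: acc |= 63<<7 -> acc=8152 shift=14
  byte[2]=0xC8 cont=1 payload=0x48=72: acc |= 72<<14 -> acc=1187800 shift=21
  byte[3]=0x15 cont=0 payload=0x15=21: acc |= 21<<21 -> acc=45227992 shift=28 [end]
Varint 1: bytes[0:4] = D8 BF C8 15 -> value 45227992 (4 byte(s))
  byte[4]=0xDE cont=1 payload=0x5E=94: acc |= 94<<0 -> acc=94 shift=7
  byte[5]=0xC7 cont=1 payload=0x47=71: acc |= 71<<7 -> acc=9182 shift=14
  byte[6]=0x44 cont=0 payload=0x44=68: acc |= 68<<14 -> acc=1123294 shift=21 [end]
Varint 2: bytes[4:7] = DE C7 44 -> value 1123294 (3 byte(s))
  byte[7]=0xC9 cont=1 payload=0x49=73: acc |= 73<<0 -> acc=73 shift=7
  byte[8]=0xEE cont=1 payload=0x6E=110: acc |= 110<<7 -> acc=14153 shift=14
  byte[9]=0xFA cont=1 payload=0x7A=122: acc |= 122<<14 -> acc=2013001 shift=21
  byte[10]=0x3C cont=0 payload=0x3C=60: acc |= 60<<21 -> acc=127842121 shift=28 [end]
Varint 3: bytes[7:11] = C9 EE FA 3C -> value 127842121 (4 byte(s))
  byte[11]=0xB6 cont=1 payload=0x36=54: acc |= 54<<0 -> acc=54 shift=7
  byte[12]=0x3D cont=0 payload=0x3D=61: acc |= 61<<7 -> acc=7862 shift=14 [end]
Varint 4: bytes[11:13] = B6 3D -> value 7862 (2 byte(s))
  byte[13]=0x7D cont=0 payload=0x7D=125: acc |= 125<<0 -> acc=125 shift=7 [end]
Varint 5: bytes[13:14] = 7D -> value 125 (1 byte(s))

Answer: 45227992 1123294 127842121 7862 125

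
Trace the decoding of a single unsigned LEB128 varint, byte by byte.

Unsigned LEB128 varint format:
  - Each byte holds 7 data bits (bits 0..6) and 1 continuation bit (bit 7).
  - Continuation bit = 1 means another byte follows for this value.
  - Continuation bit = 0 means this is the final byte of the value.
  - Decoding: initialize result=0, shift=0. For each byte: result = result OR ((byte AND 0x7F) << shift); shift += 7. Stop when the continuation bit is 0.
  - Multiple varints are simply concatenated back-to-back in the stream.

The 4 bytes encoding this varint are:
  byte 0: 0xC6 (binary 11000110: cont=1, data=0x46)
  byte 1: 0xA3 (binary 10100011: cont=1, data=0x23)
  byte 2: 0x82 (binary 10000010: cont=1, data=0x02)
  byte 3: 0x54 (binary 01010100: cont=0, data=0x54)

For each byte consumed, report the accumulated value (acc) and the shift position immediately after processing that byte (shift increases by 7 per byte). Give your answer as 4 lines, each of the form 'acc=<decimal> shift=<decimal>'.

Answer: acc=70 shift=7
acc=4550 shift=14
acc=37318 shift=21
acc=176198086 shift=28

Derivation:
byte 0=0xC6: payload=0x46=70, contrib = 70<<0 = 70; acc -> 70, shift -> 7
byte 1=0xA3: payload=0x23=35, contrib = 35<<7 = 4480; acc -> 4550, shift -> 14
byte 2=0x82: payload=0x02=2, contrib = 2<<14 = 32768; acc -> 37318, shift -> 21
byte 3=0x54: payload=0x54=84, contrib = 84<<21 = 176160768; acc -> 176198086, shift -> 28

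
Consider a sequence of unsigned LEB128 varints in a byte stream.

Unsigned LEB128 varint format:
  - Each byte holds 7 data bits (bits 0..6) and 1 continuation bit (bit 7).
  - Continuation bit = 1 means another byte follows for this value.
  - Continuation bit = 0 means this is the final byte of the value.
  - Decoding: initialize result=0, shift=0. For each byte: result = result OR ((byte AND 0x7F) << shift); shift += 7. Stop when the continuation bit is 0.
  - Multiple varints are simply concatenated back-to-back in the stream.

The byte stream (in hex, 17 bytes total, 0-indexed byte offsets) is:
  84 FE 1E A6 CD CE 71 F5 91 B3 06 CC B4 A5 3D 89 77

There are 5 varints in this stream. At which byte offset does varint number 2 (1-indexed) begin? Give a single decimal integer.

Answer: 3

Derivation:
  byte[0]=0x84 cont=1 payload=0x04=4: acc |= 4<<0 -> acc=4 shift=7
  byte[1]=0xFE cont=1 payload=0x7E=126: acc |= 126<<7 -> acc=16132 shift=14
  byte[2]=0x1E cont=0 payload=0x1E=30: acc |= 30<<14 -> acc=507652 shift=21 [end]
Varint 1: bytes[0:3] = 84 FE 1E -> value 507652 (3 byte(s))
  byte[3]=0xA6 cont=1 payload=0x26=38: acc |= 38<<0 -> acc=38 shift=7
  byte[4]=0xCD cont=1 payload=0x4D=77: acc |= 77<<7 -> acc=9894 shift=14
  byte[5]=0xCE cont=1 payload=0x4E=78: acc |= 78<<14 -> acc=1287846 shift=21
  byte[6]=0x71 cont=0 payload=0x71=113: acc |= 113<<21 -> acc=238266022 shift=28 [end]
Varint 2: bytes[3:7] = A6 CD CE 71 -> value 238266022 (4 byte(s))
  byte[7]=0xF5 cont=1 payload=0x75=117: acc |= 117<<0 -> acc=117 shift=7
  byte[8]=0x91 cont=1 payload=0x11=17: acc |= 17<<7 -> acc=2293 shift=14
  byte[9]=0xB3 cont=1 payload=0x33=51: acc |= 51<<14 -> acc=837877 shift=21
  byte[10]=0x06 cont=0 payload=0x06=6: acc |= 6<<21 -> acc=13420789 shift=28 [end]
Varint 3: bytes[7:11] = F5 91 B3 06 -> value 13420789 (4 byte(s))
  byte[11]=0xCC cont=1 payload=0x4C=76: acc |= 76<<0 -> acc=76 shift=7
  byte[12]=0xB4 cont=1 payload=0x34=52: acc |= 52<<7 -> acc=6732 shift=14
  byte[13]=0xA5 cont=1 payload=0x25=37: acc |= 37<<14 -> acc=612940 shift=21
  byte[14]=0x3D cont=0 payload=0x3D=61: acc |= 61<<21 -> acc=128539212 shift=28 [end]
Varint 4: bytes[11:15] = CC B4 A5 3D -> value 128539212 (4 byte(s))
  byte[15]=0x89 cont=1 payload=0x09=9: acc |= 9<<0 -> acc=9 shift=7
  byte[16]=0x77 cont=0 payload=0x77=119: acc |= 119<<7 -> acc=15241 shift=14 [end]
Varint 5: bytes[15:17] = 89 77 -> value 15241 (2 byte(s))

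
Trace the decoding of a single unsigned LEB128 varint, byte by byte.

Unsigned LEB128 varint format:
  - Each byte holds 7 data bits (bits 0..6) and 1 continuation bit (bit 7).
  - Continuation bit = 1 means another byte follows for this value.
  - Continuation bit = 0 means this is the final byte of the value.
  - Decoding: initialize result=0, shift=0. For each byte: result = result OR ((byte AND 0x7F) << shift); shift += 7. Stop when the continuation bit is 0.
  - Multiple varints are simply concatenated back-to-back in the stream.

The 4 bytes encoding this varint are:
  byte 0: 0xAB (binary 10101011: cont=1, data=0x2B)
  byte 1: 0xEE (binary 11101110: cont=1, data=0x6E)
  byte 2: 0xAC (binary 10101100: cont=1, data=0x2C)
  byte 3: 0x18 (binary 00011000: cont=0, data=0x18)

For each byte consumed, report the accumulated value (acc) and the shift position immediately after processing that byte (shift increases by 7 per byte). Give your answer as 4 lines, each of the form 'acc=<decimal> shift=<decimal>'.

byte 0=0xAB: payload=0x2B=43, contrib = 43<<0 = 43; acc -> 43, shift -> 7
byte 1=0xEE: payload=0x6E=110, contrib = 110<<7 = 14080; acc -> 14123, shift -> 14
byte 2=0xAC: payload=0x2C=44, contrib = 44<<14 = 720896; acc -> 735019, shift -> 21
byte 3=0x18: payload=0x18=24, contrib = 24<<21 = 50331648; acc -> 51066667, shift -> 28

Answer: acc=43 shift=7
acc=14123 shift=14
acc=735019 shift=21
acc=51066667 shift=28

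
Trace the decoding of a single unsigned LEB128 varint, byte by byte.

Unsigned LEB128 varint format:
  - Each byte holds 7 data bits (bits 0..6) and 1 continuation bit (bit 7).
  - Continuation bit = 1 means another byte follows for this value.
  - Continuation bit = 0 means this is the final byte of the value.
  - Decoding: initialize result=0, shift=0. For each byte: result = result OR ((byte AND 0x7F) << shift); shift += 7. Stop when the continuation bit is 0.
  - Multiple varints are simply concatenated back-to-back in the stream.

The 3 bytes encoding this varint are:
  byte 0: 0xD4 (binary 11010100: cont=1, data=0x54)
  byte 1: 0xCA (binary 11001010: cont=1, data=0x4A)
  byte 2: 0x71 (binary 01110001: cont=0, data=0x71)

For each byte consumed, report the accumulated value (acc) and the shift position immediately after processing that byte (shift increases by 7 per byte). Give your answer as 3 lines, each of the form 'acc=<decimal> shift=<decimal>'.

Answer: acc=84 shift=7
acc=9556 shift=14
acc=1860948 shift=21

Derivation:
byte 0=0xD4: payload=0x54=84, contrib = 84<<0 = 84; acc -> 84, shift -> 7
byte 1=0xCA: payload=0x4A=74, contrib = 74<<7 = 9472; acc -> 9556, shift -> 14
byte 2=0x71: payload=0x71=113, contrib = 113<<14 = 1851392; acc -> 1860948, shift -> 21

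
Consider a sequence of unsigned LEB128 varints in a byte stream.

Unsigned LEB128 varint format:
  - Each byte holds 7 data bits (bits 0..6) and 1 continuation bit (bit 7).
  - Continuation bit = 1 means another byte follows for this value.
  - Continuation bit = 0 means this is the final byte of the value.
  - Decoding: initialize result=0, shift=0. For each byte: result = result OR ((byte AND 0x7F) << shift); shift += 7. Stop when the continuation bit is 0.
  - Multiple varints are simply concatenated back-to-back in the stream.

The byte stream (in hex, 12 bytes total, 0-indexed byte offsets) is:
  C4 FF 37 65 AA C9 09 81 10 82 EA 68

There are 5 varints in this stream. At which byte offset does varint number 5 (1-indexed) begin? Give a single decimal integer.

Answer: 9

Derivation:
  byte[0]=0xC4 cont=1 payload=0x44=68: acc |= 68<<0 -> acc=68 shift=7
  byte[1]=0xFF cont=1 payload=0x7F=127: acc |= 127<<7 -> acc=16324 shift=14
  byte[2]=0x37 cont=0 payload=0x37=55: acc |= 55<<14 -> acc=917444 shift=21 [end]
Varint 1: bytes[0:3] = C4 FF 37 -> value 917444 (3 byte(s))
  byte[3]=0x65 cont=0 payload=0x65=101: acc |= 101<<0 -> acc=101 shift=7 [end]
Varint 2: bytes[3:4] = 65 -> value 101 (1 byte(s))
  byte[4]=0xAA cont=1 payload=0x2A=42: acc |= 42<<0 -> acc=42 shift=7
  byte[5]=0xC9 cont=1 payload=0x49=73: acc |= 73<<7 -> acc=9386 shift=14
  byte[6]=0x09 cont=0 payload=0x09=9: acc |= 9<<14 -> acc=156842 shift=21 [end]
Varint 3: bytes[4:7] = AA C9 09 -> value 156842 (3 byte(s))
  byte[7]=0x81 cont=1 payload=0x01=1: acc |= 1<<0 -> acc=1 shift=7
  byte[8]=0x10 cont=0 payload=0x10=16: acc |= 16<<7 -> acc=2049 shift=14 [end]
Varint 4: bytes[7:9] = 81 10 -> value 2049 (2 byte(s))
  byte[9]=0x82 cont=1 payload=0x02=2: acc |= 2<<0 -> acc=2 shift=7
  byte[10]=0xEA cont=1 payload=0x6A=106: acc |= 106<<7 -> acc=13570 shift=14
  byte[11]=0x68 cont=0 payload=0x68=104: acc |= 104<<14 -> acc=1717506 shift=21 [end]
Varint 5: bytes[9:12] = 82 EA 68 -> value 1717506 (3 byte(s))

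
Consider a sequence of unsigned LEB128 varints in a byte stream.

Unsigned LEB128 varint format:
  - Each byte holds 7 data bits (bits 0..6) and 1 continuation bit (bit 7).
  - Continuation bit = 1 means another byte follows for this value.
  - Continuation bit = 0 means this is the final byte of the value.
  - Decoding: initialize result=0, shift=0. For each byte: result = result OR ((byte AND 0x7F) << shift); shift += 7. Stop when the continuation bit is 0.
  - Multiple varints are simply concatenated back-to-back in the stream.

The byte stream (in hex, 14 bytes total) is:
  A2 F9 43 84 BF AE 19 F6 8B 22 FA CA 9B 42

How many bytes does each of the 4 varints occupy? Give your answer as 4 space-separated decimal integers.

  byte[0]=0xA2 cont=1 payload=0x22=34: acc |= 34<<0 -> acc=34 shift=7
  byte[1]=0xF9 cont=1 payload=0x79=121: acc |= 121<<7 -> acc=15522 shift=14
  byte[2]=0x43 cont=0 payload=0x43=67: acc |= 67<<14 -> acc=1113250 shift=21 [end]
Varint 1: bytes[0:3] = A2 F9 43 -> value 1113250 (3 byte(s))
  byte[3]=0x84 cont=1 payload=0x04=4: acc |= 4<<0 -> acc=4 shift=7
  byte[4]=0xBF cont=1 payload=0x3F=63: acc |= 63<<7 -> acc=8068 shift=14
  byte[5]=0xAE cont=1 payload=0x2E=46: acc |= 46<<14 -> acc=761732 shift=21
  byte[6]=0x19 cont=0 payload=0x19=25: acc |= 25<<21 -> acc=53190532 shift=28 [end]
Varint 2: bytes[3:7] = 84 BF AE 19 -> value 53190532 (4 byte(s))
  byte[7]=0xF6 cont=1 payload=0x76=118: acc |= 118<<0 -> acc=118 shift=7
  byte[8]=0x8B cont=1 payload=0x0B=11: acc |= 11<<7 -> acc=1526 shift=14
  byte[9]=0x22 cont=0 payload=0x22=34: acc |= 34<<14 -> acc=558582 shift=21 [end]
Varint 3: bytes[7:10] = F6 8B 22 -> value 558582 (3 byte(s))
  byte[10]=0xFA cont=1 payload=0x7A=122: acc |= 122<<0 -> acc=122 shift=7
  byte[11]=0xCA cont=1 payload=0x4A=74: acc |= 74<<7 -> acc=9594 shift=14
  byte[12]=0x9B cont=1 payload=0x1B=27: acc |= 27<<14 -> acc=451962 shift=21
  byte[13]=0x42 cont=0 payload=0x42=66: acc |= 66<<21 -> acc=138863994 shift=28 [end]
Varint 4: bytes[10:14] = FA CA 9B 42 -> value 138863994 (4 byte(s))

Answer: 3 4 3 4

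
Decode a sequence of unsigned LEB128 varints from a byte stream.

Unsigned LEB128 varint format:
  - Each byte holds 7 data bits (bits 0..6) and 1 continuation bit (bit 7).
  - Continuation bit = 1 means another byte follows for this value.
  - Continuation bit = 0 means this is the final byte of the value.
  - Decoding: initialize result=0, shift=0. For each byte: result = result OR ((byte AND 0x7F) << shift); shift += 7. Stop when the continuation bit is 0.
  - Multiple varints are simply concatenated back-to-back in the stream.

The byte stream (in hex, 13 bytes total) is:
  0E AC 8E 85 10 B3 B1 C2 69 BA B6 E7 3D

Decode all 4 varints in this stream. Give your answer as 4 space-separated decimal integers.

Answer: 14 33638188 221288627 129620794

Derivation:
  byte[0]=0x0E cont=0 payload=0x0E=14: acc |= 14<<0 -> acc=14 shift=7 [end]
Varint 1: bytes[0:1] = 0E -> value 14 (1 byte(s))
  byte[1]=0xAC cont=1 payload=0x2C=44: acc |= 44<<0 -> acc=44 shift=7
  byte[2]=0x8E cont=1 payload=0x0E=14: acc |= 14<<7 -> acc=1836 shift=14
  byte[3]=0x85 cont=1 payload=0x05=5: acc |= 5<<14 -> acc=83756 shift=21
  byte[4]=0x10 cont=0 payload=0x10=16: acc |= 16<<21 -> acc=33638188 shift=28 [end]
Varint 2: bytes[1:5] = AC 8E 85 10 -> value 33638188 (4 byte(s))
  byte[5]=0xB3 cont=1 payload=0x33=51: acc |= 51<<0 -> acc=51 shift=7
  byte[6]=0xB1 cont=1 payload=0x31=49: acc |= 49<<7 -> acc=6323 shift=14
  byte[7]=0xC2 cont=1 payload=0x42=66: acc |= 66<<14 -> acc=1087667 shift=21
  byte[8]=0x69 cont=0 payload=0x69=105: acc |= 105<<21 -> acc=221288627 shift=28 [end]
Varint 3: bytes[5:9] = B3 B1 C2 69 -> value 221288627 (4 byte(s))
  byte[9]=0xBA cont=1 payload=0x3A=58: acc |= 58<<0 -> acc=58 shift=7
  byte[10]=0xB6 cont=1 payload=0x36=54: acc |= 54<<7 -> acc=6970 shift=14
  byte[11]=0xE7 cont=1 payload=0x67=103: acc |= 103<<14 -> acc=1694522 shift=21
  byte[12]=0x3D cont=0 payload=0x3D=61: acc |= 61<<21 -> acc=129620794 shift=28 [end]
Varint 4: bytes[9:13] = BA B6 E7 3D -> value 129620794 (4 byte(s))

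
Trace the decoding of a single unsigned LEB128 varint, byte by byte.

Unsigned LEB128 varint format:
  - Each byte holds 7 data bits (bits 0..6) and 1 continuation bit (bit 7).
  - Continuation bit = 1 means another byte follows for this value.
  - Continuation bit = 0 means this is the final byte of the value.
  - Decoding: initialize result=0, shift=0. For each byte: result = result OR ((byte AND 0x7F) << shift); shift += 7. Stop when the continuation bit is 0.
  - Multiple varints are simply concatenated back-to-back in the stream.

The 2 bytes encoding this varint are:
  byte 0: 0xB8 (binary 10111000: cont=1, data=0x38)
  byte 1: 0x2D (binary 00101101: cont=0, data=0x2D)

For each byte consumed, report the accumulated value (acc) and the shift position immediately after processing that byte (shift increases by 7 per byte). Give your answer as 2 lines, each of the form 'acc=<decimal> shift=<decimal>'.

Answer: acc=56 shift=7
acc=5816 shift=14

Derivation:
byte 0=0xB8: payload=0x38=56, contrib = 56<<0 = 56; acc -> 56, shift -> 7
byte 1=0x2D: payload=0x2D=45, contrib = 45<<7 = 5760; acc -> 5816, shift -> 14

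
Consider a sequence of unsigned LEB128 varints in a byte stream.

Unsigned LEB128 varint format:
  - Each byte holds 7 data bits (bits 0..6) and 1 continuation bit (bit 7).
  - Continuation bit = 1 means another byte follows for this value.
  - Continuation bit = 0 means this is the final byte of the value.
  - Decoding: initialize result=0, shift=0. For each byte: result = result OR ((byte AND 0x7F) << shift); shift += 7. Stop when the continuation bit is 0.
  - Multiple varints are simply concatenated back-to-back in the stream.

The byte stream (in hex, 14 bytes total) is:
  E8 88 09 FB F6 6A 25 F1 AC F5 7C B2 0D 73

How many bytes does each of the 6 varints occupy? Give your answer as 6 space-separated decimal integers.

Answer: 3 3 1 4 2 1

Derivation:
  byte[0]=0xE8 cont=1 payload=0x68=104: acc |= 104<<0 -> acc=104 shift=7
  byte[1]=0x88 cont=1 payload=0x08=8: acc |= 8<<7 -> acc=1128 shift=14
  byte[2]=0x09 cont=0 payload=0x09=9: acc |= 9<<14 -> acc=148584 shift=21 [end]
Varint 1: bytes[0:3] = E8 88 09 -> value 148584 (3 byte(s))
  byte[3]=0xFB cont=1 payload=0x7B=123: acc |= 123<<0 -> acc=123 shift=7
  byte[4]=0xF6 cont=1 payload=0x76=118: acc |= 118<<7 -> acc=15227 shift=14
  byte[5]=0x6A cont=0 payload=0x6A=106: acc |= 106<<14 -> acc=1751931 shift=21 [end]
Varint 2: bytes[3:6] = FB F6 6A -> value 1751931 (3 byte(s))
  byte[6]=0x25 cont=0 payload=0x25=37: acc |= 37<<0 -> acc=37 shift=7 [end]
Varint 3: bytes[6:7] = 25 -> value 37 (1 byte(s))
  byte[7]=0xF1 cont=1 payload=0x71=113: acc |= 113<<0 -> acc=113 shift=7
  byte[8]=0xAC cont=1 payload=0x2C=44: acc |= 44<<7 -> acc=5745 shift=14
  byte[9]=0xF5 cont=1 payload=0x75=117: acc |= 117<<14 -> acc=1922673 shift=21
  byte[10]=0x7C cont=0 payload=0x7C=124: acc |= 124<<21 -> acc=261969521 shift=28 [end]
Varint 4: bytes[7:11] = F1 AC F5 7C -> value 261969521 (4 byte(s))
  byte[11]=0xB2 cont=1 payload=0x32=50: acc |= 50<<0 -> acc=50 shift=7
  byte[12]=0x0D cont=0 payload=0x0D=13: acc |= 13<<7 -> acc=1714 shift=14 [end]
Varint 5: bytes[11:13] = B2 0D -> value 1714 (2 byte(s))
  byte[13]=0x73 cont=0 payload=0x73=115: acc |= 115<<0 -> acc=115 shift=7 [end]
Varint 6: bytes[13:14] = 73 -> value 115 (1 byte(s))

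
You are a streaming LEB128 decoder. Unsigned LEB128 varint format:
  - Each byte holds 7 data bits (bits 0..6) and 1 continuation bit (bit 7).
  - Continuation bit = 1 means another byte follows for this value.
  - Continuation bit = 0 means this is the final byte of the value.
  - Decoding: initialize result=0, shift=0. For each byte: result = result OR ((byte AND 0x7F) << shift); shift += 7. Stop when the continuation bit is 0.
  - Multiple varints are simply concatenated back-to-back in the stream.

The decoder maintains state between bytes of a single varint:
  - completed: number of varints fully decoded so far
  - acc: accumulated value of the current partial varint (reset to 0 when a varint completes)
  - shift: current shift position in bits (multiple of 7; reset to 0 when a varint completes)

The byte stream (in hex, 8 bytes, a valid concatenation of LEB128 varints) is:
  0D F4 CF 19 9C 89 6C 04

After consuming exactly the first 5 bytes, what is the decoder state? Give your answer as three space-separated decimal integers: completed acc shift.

Answer: 2 28 7

Derivation:
byte[0]=0x0D cont=0 payload=0x0D: varint #1 complete (value=13); reset -> completed=1 acc=0 shift=0
byte[1]=0xF4 cont=1 payload=0x74: acc |= 116<<0 -> completed=1 acc=116 shift=7
byte[2]=0xCF cont=1 payload=0x4F: acc |= 79<<7 -> completed=1 acc=10228 shift=14
byte[3]=0x19 cont=0 payload=0x19: varint #2 complete (value=419828); reset -> completed=2 acc=0 shift=0
byte[4]=0x9C cont=1 payload=0x1C: acc |= 28<<0 -> completed=2 acc=28 shift=7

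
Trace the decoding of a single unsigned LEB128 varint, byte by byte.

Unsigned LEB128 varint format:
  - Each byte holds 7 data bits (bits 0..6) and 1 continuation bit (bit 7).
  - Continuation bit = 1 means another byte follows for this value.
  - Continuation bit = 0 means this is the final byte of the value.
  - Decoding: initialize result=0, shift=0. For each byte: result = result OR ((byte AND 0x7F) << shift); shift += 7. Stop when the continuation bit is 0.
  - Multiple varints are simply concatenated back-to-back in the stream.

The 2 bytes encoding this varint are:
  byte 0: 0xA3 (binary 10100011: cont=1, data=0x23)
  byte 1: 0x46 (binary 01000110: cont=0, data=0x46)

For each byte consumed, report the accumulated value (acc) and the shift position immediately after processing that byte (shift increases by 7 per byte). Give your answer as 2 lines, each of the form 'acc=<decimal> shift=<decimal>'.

Answer: acc=35 shift=7
acc=8995 shift=14

Derivation:
byte 0=0xA3: payload=0x23=35, contrib = 35<<0 = 35; acc -> 35, shift -> 7
byte 1=0x46: payload=0x46=70, contrib = 70<<7 = 8960; acc -> 8995, shift -> 14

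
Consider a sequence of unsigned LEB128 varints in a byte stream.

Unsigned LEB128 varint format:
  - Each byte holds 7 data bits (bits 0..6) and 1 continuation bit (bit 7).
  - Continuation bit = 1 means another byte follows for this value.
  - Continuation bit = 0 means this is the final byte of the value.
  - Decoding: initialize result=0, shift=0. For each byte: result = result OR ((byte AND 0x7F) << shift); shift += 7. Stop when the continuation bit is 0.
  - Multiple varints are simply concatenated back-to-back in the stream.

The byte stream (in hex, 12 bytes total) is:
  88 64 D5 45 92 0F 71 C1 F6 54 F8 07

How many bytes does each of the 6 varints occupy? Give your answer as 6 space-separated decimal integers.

  byte[0]=0x88 cont=1 payload=0x08=8: acc |= 8<<0 -> acc=8 shift=7
  byte[1]=0x64 cont=0 payload=0x64=100: acc |= 100<<7 -> acc=12808 shift=14 [end]
Varint 1: bytes[0:2] = 88 64 -> value 12808 (2 byte(s))
  byte[2]=0xD5 cont=1 payload=0x55=85: acc |= 85<<0 -> acc=85 shift=7
  byte[3]=0x45 cont=0 payload=0x45=69: acc |= 69<<7 -> acc=8917 shift=14 [end]
Varint 2: bytes[2:4] = D5 45 -> value 8917 (2 byte(s))
  byte[4]=0x92 cont=1 payload=0x12=18: acc |= 18<<0 -> acc=18 shift=7
  byte[5]=0x0F cont=0 payload=0x0F=15: acc |= 15<<7 -> acc=1938 shift=14 [end]
Varint 3: bytes[4:6] = 92 0F -> value 1938 (2 byte(s))
  byte[6]=0x71 cont=0 payload=0x71=113: acc |= 113<<0 -> acc=113 shift=7 [end]
Varint 4: bytes[6:7] = 71 -> value 113 (1 byte(s))
  byte[7]=0xC1 cont=1 payload=0x41=65: acc |= 65<<0 -> acc=65 shift=7
  byte[8]=0xF6 cont=1 payload=0x76=118: acc |= 118<<7 -> acc=15169 shift=14
  byte[9]=0x54 cont=0 payload=0x54=84: acc |= 84<<14 -> acc=1391425 shift=21 [end]
Varint 5: bytes[7:10] = C1 F6 54 -> value 1391425 (3 byte(s))
  byte[10]=0xF8 cont=1 payload=0x78=120: acc |= 120<<0 -> acc=120 shift=7
  byte[11]=0x07 cont=0 payload=0x07=7: acc |= 7<<7 -> acc=1016 shift=14 [end]
Varint 6: bytes[10:12] = F8 07 -> value 1016 (2 byte(s))

Answer: 2 2 2 1 3 2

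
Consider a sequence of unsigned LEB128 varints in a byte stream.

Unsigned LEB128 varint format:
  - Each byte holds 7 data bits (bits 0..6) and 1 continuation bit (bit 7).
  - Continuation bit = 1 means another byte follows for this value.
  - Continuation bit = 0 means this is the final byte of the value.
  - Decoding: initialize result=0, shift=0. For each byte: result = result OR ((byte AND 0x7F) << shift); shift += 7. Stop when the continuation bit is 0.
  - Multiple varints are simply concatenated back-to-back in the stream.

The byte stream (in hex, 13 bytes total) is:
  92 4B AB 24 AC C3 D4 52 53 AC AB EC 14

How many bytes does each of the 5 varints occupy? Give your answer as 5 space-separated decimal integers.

Answer: 2 2 4 1 4

Derivation:
  byte[0]=0x92 cont=1 payload=0x12=18: acc |= 18<<0 -> acc=18 shift=7
  byte[1]=0x4B cont=0 payload=0x4B=75: acc |= 75<<7 -> acc=9618 shift=14 [end]
Varint 1: bytes[0:2] = 92 4B -> value 9618 (2 byte(s))
  byte[2]=0xAB cont=1 payload=0x2B=43: acc |= 43<<0 -> acc=43 shift=7
  byte[3]=0x24 cont=0 payload=0x24=36: acc |= 36<<7 -> acc=4651 shift=14 [end]
Varint 2: bytes[2:4] = AB 24 -> value 4651 (2 byte(s))
  byte[4]=0xAC cont=1 payload=0x2C=44: acc |= 44<<0 -> acc=44 shift=7
  byte[5]=0xC3 cont=1 payload=0x43=67: acc |= 67<<7 -> acc=8620 shift=14
  byte[6]=0xD4 cont=1 payload=0x54=84: acc |= 84<<14 -> acc=1384876 shift=21
  byte[7]=0x52 cont=0 payload=0x52=82: acc |= 82<<21 -> acc=173351340 shift=28 [end]
Varint 3: bytes[4:8] = AC C3 D4 52 -> value 173351340 (4 byte(s))
  byte[8]=0x53 cont=0 payload=0x53=83: acc |= 83<<0 -> acc=83 shift=7 [end]
Varint 4: bytes[8:9] = 53 -> value 83 (1 byte(s))
  byte[9]=0xAC cont=1 payload=0x2C=44: acc |= 44<<0 -> acc=44 shift=7
  byte[10]=0xAB cont=1 payload=0x2B=43: acc |= 43<<7 -> acc=5548 shift=14
  byte[11]=0xEC cont=1 payload=0x6C=108: acc |= 108<<14 -> acc=1775020 shift=21
  byte[12]=0x14 cont=0 payload=0x14=20: acc |= 20<<21 -> acc=43718060 shift=28 [end]
Varint 5: bytes[9:13] = AC AB EC 14 -> value 43718060 (4 byte(s))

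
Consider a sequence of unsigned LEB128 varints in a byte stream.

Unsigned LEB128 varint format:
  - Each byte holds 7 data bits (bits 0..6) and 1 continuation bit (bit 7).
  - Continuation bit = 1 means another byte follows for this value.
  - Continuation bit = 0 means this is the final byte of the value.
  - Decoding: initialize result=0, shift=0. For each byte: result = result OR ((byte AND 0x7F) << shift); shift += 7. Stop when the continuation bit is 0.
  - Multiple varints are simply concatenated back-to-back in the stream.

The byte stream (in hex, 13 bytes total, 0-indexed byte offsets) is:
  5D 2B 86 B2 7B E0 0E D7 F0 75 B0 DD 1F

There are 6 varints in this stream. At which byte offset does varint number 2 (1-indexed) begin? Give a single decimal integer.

Answer: 1

Derivation:
  byte[0]=0x5D cont=0 payload=0x5D=93: acc |= 93<<0 -> acc=93 shift=7 [end]
Varint 1: bytes[0:1] = 5D -> value 93 (1 byte(s))
  byte[1]=0x2B cont=0 payload=0x2B=43: acc |= 43<<0 -> acc=43 shift=7 [end]
Varint 2: bytes[1:2] = 2B -> value 43 (1 byte(s))
  byte[2]=0x86 cont=1 payload=0x06=6: acc |= 6<<0 -> acc=6 shift=7
  byte[3]=0xB2 cont=1 payload=0x32=50: acc |= 50<<7 -> acc=6406 shift=14
  byte[4]=0x7B cont=0 payload=0x7B=123: acc |= 123<<14 -> acc=2021638 shift=21 [end]
Varint 3: bytes[2:5] = 86 B2 7B -> value 2021638 (3 byte(s))
  byte[5]=0xE0 cont=1 payload=0x60=96: acc |= 96<<0 -> acc=96 shift=7
  byte[6]=0x0E cont=0 payload=0x0E=14: acc |= 14<<7 -> acc=1888 shift=14 [end]
Varint 4: bytes[5:7] = E0 0E -> value 1888 (2 byte(s))
  byte[7]=0xD7 cont=1 payload=0x57=87: acc |= 87<<0 -> acc=87 shift=7
  byte[8]=0xF0 cont=1 payload=0x70=112: acc |= 112<<7 -> acc=14423 shift=14
  byte[9]=0x75 cont=0 payload=0x75=117: acc |= 117<<14 -> acc=1931351 shift=21 [end]
Varint 5: bytes[7:10] = D7 F0 75 -> value 1931351 (3 byte(s))
  byte[10]=0xB0 cont=1 payload=0x30=48: acc |= 48<<0 -> acc=48 shift=7
  byte[11]=0xDD cont=1 payload=0x5D=93: acc |= 93<<7 -> acc=11952 shift=14
  byte[12]=0x1F cont=0 payload=0x1F=31: acc |= 31<<14 -> acc=519856 shift=21 [end]
Varint 6: bytes[10:13] = B0 DD 1F -> value 519856 (3 byte(s))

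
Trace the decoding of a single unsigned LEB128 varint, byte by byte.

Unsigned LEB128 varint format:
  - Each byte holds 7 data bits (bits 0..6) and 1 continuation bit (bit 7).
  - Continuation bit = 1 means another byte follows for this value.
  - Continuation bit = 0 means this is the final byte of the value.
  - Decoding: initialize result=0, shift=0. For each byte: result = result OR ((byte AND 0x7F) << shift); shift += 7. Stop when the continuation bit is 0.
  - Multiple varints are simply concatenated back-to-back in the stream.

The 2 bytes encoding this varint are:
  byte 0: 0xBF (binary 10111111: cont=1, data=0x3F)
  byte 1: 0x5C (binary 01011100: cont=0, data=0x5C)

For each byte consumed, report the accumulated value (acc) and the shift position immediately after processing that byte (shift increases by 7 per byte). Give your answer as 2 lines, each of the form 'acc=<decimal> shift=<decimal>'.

byte 0=0xBF: payload=0x3F=63, contrib = 63<<0 = 63; acc -> 63, shift -> 7
byte 1=0x5C: payload=0x5C=92, contrib = 92<<7 = 11776; acc -> 11839, shift -> 14

Answer: acc=63 shift=7
acc=11839 shift=14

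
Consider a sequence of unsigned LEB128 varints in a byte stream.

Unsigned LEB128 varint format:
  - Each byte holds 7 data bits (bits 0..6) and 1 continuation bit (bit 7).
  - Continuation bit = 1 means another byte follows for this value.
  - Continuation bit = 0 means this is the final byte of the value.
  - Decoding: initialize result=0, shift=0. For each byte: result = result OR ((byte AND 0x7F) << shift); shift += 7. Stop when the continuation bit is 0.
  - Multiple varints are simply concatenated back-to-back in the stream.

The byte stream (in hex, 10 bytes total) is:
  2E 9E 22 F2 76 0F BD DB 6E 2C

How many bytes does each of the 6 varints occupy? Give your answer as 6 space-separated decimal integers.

Answer: 1 2 2 1 3 1

Derivation:
  byte[0]=0x2E cont=0 payload=0x2E=46: acc |= 46<<0 -> acc=46 shift=7 [end]
Varint 1: bytes[0:1] = 2E -> value 46 (1 byte(s))
  byte[1]=0x9E cont=1 payload=0x1E=30: acc |= 30<<0 -> acc=30 shift=7
  byte[2]=0x22 cont=0 payload=0x22=34: acc |= 34<<7 -> acc=4382 shift=14 [end]
Varint 2: bytes[1:3] = 9E 22 -> value 4382 (2 byte(s))
  byte[3]=0xF2 cont=1 payload=0x72=114: acc |= 114<<0 -> acc=114 shift=7
  byte[4]=0x76 cont=0 payload=0x76=118: acc |= 118<<7 -> acc=15218 shift=14 [end]
Varint 3: bytes[3:5] = F2 76 -> value 15218 (2 byte(s))
  byte[5]=0x0F cont=0 payload=0x0F=15: acc |= 15<<0 -> acc=15 shift=7 [end]
Varint 4: bytes[5:6] = 0F -> value 15 (1 byte(s))
  byte[6]=0xBD cont=1 payload=0x3D=61: acc |= 61<<0 -> acc=61 shift=7
  byte[7]=0xDB cont=1 payload=0x5B=91: acc |= 91<<7 -> acc=11709 shift=14
  byte[8]=0x6E cont=0 payload=0x6E=110: acc |= 110<<14 -> acc=1813949 shift=21 [end]
Varint 5: bytes[6:9] = BD DB 6E -> value 1813949 (3 byte(s))
  byte[9]=0x2C cont=0 payload=0x2C=44: acc |= 44<<0 -> acc=44 shift=7 [end]
Varint 6: bytes[9:10] = 2C -> value 44 (1 byte(s))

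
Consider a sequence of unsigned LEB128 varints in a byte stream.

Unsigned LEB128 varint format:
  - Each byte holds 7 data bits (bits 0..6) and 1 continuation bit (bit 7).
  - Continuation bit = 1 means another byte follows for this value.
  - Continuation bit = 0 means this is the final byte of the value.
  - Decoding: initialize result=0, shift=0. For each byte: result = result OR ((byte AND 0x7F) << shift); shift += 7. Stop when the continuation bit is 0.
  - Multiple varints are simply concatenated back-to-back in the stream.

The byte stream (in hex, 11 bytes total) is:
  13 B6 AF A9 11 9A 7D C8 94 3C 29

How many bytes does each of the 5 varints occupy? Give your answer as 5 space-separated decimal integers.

Answer: 1 4 2 3 1

Derivation:
  byte[0]=0x13 cont=0 payload=0x13=19: acc |= 19<<0 -> acc=19 shift=7 [end]
Varint 1: bytes[0:1] = 13 -> value 19 (1 byte(s))
  byte[1]=0xB6 cont=1 payload=0x36=54: acc |= 54<<0 -> acc=54 shift=7
  byte[2]=0xAF cont=1 payload=0x2F=47: acc |= 47<<7 -> acc=6070 shift=14
  byte[3]=0xA9 cont=1 payload=0x29=41: acc |= 41<<14 -> acc=677814 shift=21
  byte[4]=0x11 cont=0 payload=0x11=17: acc |= 17<<21 -> acc=36329398 shift=28 [end]
Varint 2: bytes[1:5] = B6 AF A9 11 -> value 36329398 (4 byte(s))
  byte[5]=0x9A cont=1 payload=0x1A=26: acc |= 26<<0 -> acc=26 shift=7
  byte[6]=0x7D cont=0 payload=0x7D=125: acc |= 125<<7 -> acc=16026 shift=14 [end]
Varint 3: bytes[5:7] = 9A 7D -> value 16026 (2 byte(s))
  byte[7]=0xC8 cont=1 payload=0x48=72: acc |= 72<<0 -> acc=72 shift=7
  byte[8]=0x94 cont=1 payload=0x14=20: acc |= 20<<7 -> acc=2632 shift=14
  byte[9]=0x3C cont=0 payload=0x3C=60: acc |= 60<<14 -> acc=985672 shift=21 [end]
Varint 4: bytes[7:10] = C8 94 3C -> value 985672 (3 byte(s))
  byte[10]=0x29 cont=0 payload=0x29=41: acc |= 41<<0 -> acc=41 shift=7 [end]
Varint 5: bytes[10:11] = 29 -> value 41 (1 byte(s))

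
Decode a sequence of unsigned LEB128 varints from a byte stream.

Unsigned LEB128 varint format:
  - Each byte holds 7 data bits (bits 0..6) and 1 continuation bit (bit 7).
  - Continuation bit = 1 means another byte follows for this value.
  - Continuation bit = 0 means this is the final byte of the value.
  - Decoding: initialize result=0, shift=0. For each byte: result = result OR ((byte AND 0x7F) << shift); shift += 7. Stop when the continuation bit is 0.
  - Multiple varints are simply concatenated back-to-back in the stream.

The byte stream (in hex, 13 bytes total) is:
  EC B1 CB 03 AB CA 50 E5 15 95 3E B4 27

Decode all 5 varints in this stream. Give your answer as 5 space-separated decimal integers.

  byte[0]=0xEC cont=1 payload=0x6C=108: acc |= 108<<0 -> acc=108 shift=7
  byte[1]=0xB1 cont=1 payload=0x31=49: acc |= 49<<7 -> acc=6380 shift=14
  byte[2]=0xCB cont=1 payload=0x4B=75: acc |= 75<<14 -> acc=1235180 shift=21
  byte[3]=0x03 cont=0 payload=0x03=3: acc |= 3<<21 -> acc=7526636 shift=28 [end]
Varint 1: bytes[0:4] = EC B1 CB 03 -> value 7526636 (4 byte(s))
  byte[4]=0xAB cont=1 payload=0x2B=43: acc |= 43<<0 -> acc=43 shift=7
  byte[5]=0xCA cont=1 payload=0x4A=74: acc |= 74<<7 -> acc=9515 shift=14
  byte[6]=0x50 cont=0 payload=0x50=80: acc |= 80<<14 -> acc=1320235 shift=21 [end]
Varint 2: bytes[4:7] = AB CA 50 -> value 1320235 (3 byte(s))
  byte[7]=0xE5 cont=1 payload=0x65=101: acc |= 101<<0 -> acc=101 shift=7
  byte[8]=0x15 cont=0 payload=0x15=21: acc |= 21<<7 -> acc=2789 shift=14 [end]
Varint 3: bytes[7:9] = E5 15 -> value 2789 (2 byte(s))
  byte[9]=0x95 cont=1 payload=0x15=21: acc |= 21<<0 -> acc=21 shift=7
  byte[10]=0x3E cont=0 payload=0x3E=62: acc |= 62<<7 -> acc=7957 shift=14 [end]
Varint 4: bytes[9:11] = 95 3E -> value 7957 (2 byte(s))
  byte[11]=0xB4 cont=1 payload=0x34=52: acc |= 52<<0 -> acc=52 shift=7
  byte[12]=0x27 cont=0 payload=0x27=39: acc |= 39<<7 -> acc=5044 shift=14 [end]
Varint 5: bytes[11:13] = B4 27 -> value 5044 (2 byte(s))

Answer: 7526636 1320235 2789 7957 5044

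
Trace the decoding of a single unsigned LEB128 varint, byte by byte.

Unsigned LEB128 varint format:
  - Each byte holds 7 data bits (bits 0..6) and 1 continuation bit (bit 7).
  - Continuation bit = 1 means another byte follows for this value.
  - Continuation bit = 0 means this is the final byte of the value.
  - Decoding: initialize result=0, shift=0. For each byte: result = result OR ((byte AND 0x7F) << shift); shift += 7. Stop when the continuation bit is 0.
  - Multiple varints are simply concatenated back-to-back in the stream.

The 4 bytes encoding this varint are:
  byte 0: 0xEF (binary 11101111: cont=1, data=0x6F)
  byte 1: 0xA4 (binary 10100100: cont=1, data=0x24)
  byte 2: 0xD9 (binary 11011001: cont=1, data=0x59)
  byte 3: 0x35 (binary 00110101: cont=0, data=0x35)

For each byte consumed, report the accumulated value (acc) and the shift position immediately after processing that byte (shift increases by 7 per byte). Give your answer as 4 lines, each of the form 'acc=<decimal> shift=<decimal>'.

byte 0=0xEF: payload=0x6F=111, contrib = 111<<0 = 111; acc -> 111, shift -> 7
byte 1=0xA4: payload=0x24=36, contrib = 36<<7 = 4608; acc -> 4719, shift -> 14
byte 2=0xD9: payload=0x59=89, contrib = 89<<14 = 1458176; acc -> 1462895, shift -> 21
byte 3=0x35: payload=0x35=53, contrib = 53<<21 = 111149056; acc -> 112611951, shift -> 28

Answer: acc=111 shift=7
acc=4719 shift=14
acc=1462895 shift=21
acc=112611951 shift=28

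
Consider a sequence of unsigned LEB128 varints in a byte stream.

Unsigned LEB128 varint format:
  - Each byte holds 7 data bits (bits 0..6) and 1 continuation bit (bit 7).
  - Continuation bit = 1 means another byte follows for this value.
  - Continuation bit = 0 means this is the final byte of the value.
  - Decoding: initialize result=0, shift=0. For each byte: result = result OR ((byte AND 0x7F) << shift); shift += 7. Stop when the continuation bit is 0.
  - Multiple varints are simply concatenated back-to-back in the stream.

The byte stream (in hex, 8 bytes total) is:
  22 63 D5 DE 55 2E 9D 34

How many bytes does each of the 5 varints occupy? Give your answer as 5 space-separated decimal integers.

Answer: 1 1 3 1 2

Derivation:
  byte[0]=0x22 cont=0 payload=0x22=34: acc |= 34<<0 -> acc=34 shift=7 [end]
Varint 1: bytes[0:1] = 22 -> value 34 (1 byte(s))
  byte[1]=0x63 cont=0 payload=0x63=99: acc |= 99<<0 -> acc=99 shift=7 [end]
Varint 2: bytes[1:2] = 63 -> value 99 (1 byte(s))
  byte[2]=0xD5 cont=1 payload=0x55=85: acc |= 85<<0 -> acc=85 shift=7
  byte[3]=0xDE cont=1 payload=0x5E=94: acc |= 94<<7 -> acc=12117 shift=14
  byte[4]=0x55 cont=0 payload=0x55=85: acc |= 85<<14 -> acc=1404757 shift=21 [end]
Varint 3: bytes[2:5] = D5 DE 55 -> value 1404757 (3 byte(s))
  byte[5]=0x2E cont=0 payload=0x2E=46: acc |= 46<<0 -> acc=46 shift=7 [end]
Varint 4: bytes[5:6] = 2E -> value 46 (1 byte(s))
  byte[6]=0x9D cont=1 payload=0x1D=29: acc |= 29<<0 -> acc=29 shift=7
  byte[7]=0x34 cont=0 payload=0x34=52: acc |= 52<<7 -> acc=6685 shift=14 [end]
Varint 5: bytes[6:8] = 9D 34 -> value 6685 (2 byte(s))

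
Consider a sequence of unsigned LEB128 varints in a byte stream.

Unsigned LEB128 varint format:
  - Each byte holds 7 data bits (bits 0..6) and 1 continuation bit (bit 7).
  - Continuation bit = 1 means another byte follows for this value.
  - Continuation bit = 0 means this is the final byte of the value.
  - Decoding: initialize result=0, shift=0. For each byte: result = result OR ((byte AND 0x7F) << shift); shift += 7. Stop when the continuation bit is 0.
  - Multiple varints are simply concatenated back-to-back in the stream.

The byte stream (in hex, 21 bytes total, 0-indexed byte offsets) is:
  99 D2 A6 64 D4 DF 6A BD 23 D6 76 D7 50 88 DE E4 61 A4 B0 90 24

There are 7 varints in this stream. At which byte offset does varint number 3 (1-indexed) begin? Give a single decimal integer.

  byte[0]=0x99 cont=1 payload=0x19=25: acc |= 25<<0 -> acc=25 shift=7
  byte[1]=0xD2 cont=1 payload=0x52=82: acc |= 82<<7 -> acc=10521 shift=14
  byte[2]=0xA6 cont=1 payload=0x26=38: acc |= 38<<14 -> acc=633113 shift=21
  byte[3]=0x64 cont=0 payload=0x64=100: acc |= 100<<21 -> acc=210348313 shift=28 [end]
Varint 1: bytes[0:4] = 99 D2 A6 64 -> value 210348313 (4 byte(s))
  byte[4]=0xD4 cont=1 payload=0x54=84: acc |= 84<<0 -> acc=84 shift=7
  byte[5]=0xDF cont=1 payload=0x5F=95: acc |= 95<<7 -> acc=12244 shift=14
  byte[6]=0x6A cont=0 payload=0x6A=106: acc |= 106<<14 -> acc=1748948 shift=21 [end]
Varint 2: bytes[4:7] = D4 DF 6A -> value 1748948 (3 byte(s))
  byte[7]=0xBD cont=1 payload=0x3D=61: acc |= 61<<0 -> acc=61 shift=7
  byte[8]=0x23 cont=0 payload=0x23=35: acc |= 35<<7 -> acc=4541 shift=14 [end]
Varint 3: bytes[7:9] = BD 23 -> value 4541 (2 byte(s))
  byte[9]=0xD6 cont=1 payload=0x56=86: acc |= 86<<0 -> acc=86 shift=7
  byte[10]=0x76 cont=0 payload=0x76=118: acc |= 118<<7 -> acc=15190 shift=14 [end]
Varint 4: bytes[9:11] = D6 76 -> value 15190 (2 byte(s))
  byte[11]=0xD7 cont=1 payload=0x57=87: acc |= 87<<0 -> acc=87 shift=7
  byte[12]=0x50 cont=0 payload=0x50=80: acc |= 80<<7 -> acc=10327 shift=14 [end]
Varint 5: bytes[11:13] = D7 50 -> value 10327 (2 byte(s))
  byte[13]=0x88 cont=1 payload=0x08=8: acc |= 8<<0 -> acc=8 shift=7
  byte[14]=0xDE cont=1 payload=0x5E=94: acc |= 94<<7 -> acc=12040 shift=14
  byte[15]=0xE4 cont=1 payload=0x64=100: acc |= 100<<14 -> acc=1650440 shift=21
  byte[16]=0x61 cont=0 payload=0x61=97: acc |= 97<<21 -> acc=205074184 shift=28 [end]
Varint 6: bytes[13:17] = 88 DE E4 61 -> value 205074184 (4 byte(s))
  byte[17]=0xA4 cont=1 payload=0x24=36: acc |= 36<<0 -> acc=36 shift=7
  byte[18]=0xB0 cont=1 payload=0x30=48: acc |= 48<<7 -> acc=6180 shift=14
  byte[19]=0x90 cont=1 payload=0x10=16: acc |= 16<<14 -> acc=268324 shift=21
  byte[20]=0x24 cont=0 payload=0x24=36: acc |= 36<<21 -> acc=75765796 shift=28 [end]
Varint 7: bytes[17:21] = A4 B0 90 24 -> value 75765796 (4 byte(s))

Answer: 7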